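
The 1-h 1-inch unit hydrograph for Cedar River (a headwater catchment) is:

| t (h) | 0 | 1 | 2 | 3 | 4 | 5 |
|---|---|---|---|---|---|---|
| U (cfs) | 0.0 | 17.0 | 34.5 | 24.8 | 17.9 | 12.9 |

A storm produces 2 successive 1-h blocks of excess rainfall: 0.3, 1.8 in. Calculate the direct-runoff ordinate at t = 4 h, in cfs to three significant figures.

Q ≈ 50.0 cfs

By discrete convolution, Q_j = Σ (P_i / 1 in) · U_{j−i}.
At t = 4 h (j=4): Q = (0.3/1)·17.9 + (1.8/1)·24.8 = 50.0 cfs.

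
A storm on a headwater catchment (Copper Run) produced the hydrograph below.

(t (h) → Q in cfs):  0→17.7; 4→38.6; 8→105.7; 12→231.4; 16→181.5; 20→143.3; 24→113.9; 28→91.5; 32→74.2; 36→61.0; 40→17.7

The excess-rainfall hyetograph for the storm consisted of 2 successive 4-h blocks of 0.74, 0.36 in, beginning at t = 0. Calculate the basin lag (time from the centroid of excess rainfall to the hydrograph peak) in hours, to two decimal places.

Centroid of excess rainfall: t_c = Σ P_i·t̄_i / ΣP_i = 3.3091 h (block centres at 2, 6 h).
Hydrograph peak occurs at t = 12 h, so basin lag t_L = 12 − 3.3091 = 8.69 h.

t_L ≈ 8.69 h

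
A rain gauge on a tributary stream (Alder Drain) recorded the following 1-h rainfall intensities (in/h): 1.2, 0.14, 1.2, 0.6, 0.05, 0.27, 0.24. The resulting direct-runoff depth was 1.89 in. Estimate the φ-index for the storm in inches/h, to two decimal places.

Only the 3 blocks with intensity above φ contribute runoff: 1.2, 1.2, 0.6 in/h.
Σ(I−φ)·Δt = d  ⇒  (1.2+1.2+0.6 − 3φ)·1 = 1.89
φ = (3.000 − 1.89/1) / 3 = 0.37 in/h.

φ ≈ 0.37 in/h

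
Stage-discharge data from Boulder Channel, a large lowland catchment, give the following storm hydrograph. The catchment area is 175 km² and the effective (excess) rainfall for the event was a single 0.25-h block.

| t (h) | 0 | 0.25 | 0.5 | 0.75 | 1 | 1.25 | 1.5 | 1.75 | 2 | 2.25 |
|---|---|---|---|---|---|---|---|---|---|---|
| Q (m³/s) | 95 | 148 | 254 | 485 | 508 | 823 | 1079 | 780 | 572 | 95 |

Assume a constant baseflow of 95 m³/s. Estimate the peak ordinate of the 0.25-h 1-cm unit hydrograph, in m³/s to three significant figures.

Direct runoff: 0.0, 53.0, 159.0, 390.0, 413.0, 728.0, 984.0, 685.0, 477.0, 0.0 m³/s; ΣQ_DR = 3889 m³/s, peak = 984.0 m³/s.
Runoff depth d = ΣQ_DR·Δt / A = 3889 × 900 / (175 km²) = 20.00 mm.
The 1-cm UH is the DRH scaled by (10 mm)/d, so U_p = 984.0 × 10/20.00 = 492 m³/s.

U_p ≈ 492 m³/s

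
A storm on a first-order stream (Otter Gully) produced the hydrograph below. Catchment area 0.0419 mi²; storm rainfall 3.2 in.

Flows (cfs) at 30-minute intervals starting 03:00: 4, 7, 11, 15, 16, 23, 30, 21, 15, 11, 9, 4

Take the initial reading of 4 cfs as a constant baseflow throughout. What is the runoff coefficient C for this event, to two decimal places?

C ≈ 0.68

ΣQ_DR = 118.0 cfs; V = ΣQ_DR·Δt = 2.124 × 10^5 ft³.
Runoff depth d = V / A = 2.182 in.
C = d / P = 2.182 / 3.2 = 0.68.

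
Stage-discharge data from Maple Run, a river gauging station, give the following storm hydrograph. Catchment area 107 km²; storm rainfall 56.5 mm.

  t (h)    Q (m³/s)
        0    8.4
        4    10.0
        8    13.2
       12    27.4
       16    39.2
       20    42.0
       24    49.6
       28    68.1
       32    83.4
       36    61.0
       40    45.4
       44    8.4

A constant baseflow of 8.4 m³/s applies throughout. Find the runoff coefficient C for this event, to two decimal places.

ΣQ_DR = 355.3 m³/s; V = ΣQ_DR·Δt = 5.116 × 10^6 m³.
Runoff depth d = V / A = 47.82 mm.
C = d / P = 47.82 / 56.5 = 0.85.

C ≈ 0.85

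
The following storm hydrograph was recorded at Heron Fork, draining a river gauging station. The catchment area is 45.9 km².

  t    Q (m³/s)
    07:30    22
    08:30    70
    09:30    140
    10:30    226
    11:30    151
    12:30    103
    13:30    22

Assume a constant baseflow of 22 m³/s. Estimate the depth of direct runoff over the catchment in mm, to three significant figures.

Direct runoff: 0.0, 48.0, 118.0, 204.0, 129.0, 81.0, 0.0 m³/s; ΣQ_DR = 580.0 m³/s.
V = ΣQ_DR · Δt = 580.0 × 3600 s = 2.088 × 10^6 m³.
Over A = 45.9 km², depth = V / A = 45.5 mm.

d ≈ 45.5 mm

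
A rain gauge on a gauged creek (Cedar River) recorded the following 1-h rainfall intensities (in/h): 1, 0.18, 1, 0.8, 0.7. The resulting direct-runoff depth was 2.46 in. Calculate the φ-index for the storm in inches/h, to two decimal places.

φ ≈ 0.26 in/h

Only the 4 blocks with intensity above φ contribute runoff: 1, 1, 0.8, 0.7 in/h.
Σ(I−φ)·Δt = d  ⇒  (1+1+0.8+0.7 − 4φ)·1 = 2.46
φ = (3.500 − 2.46/1) / 4 = 0.26 in/h.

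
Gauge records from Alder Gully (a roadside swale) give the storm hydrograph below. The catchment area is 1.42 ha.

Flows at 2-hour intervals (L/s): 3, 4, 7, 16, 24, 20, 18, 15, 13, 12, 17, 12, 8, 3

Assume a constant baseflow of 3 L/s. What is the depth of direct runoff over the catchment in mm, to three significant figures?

Direct runoff: 0.0, 1.0, 4.0, 13.0, 21.0, 17.0, 15.0, 12.0, 10.0, 9.0, 14.0, 9.0, 5.0, 0.0 L/s; ΣQ_DR = 130.0 L/s.
V = ΣQ_DR · Δt = 130.0 × 7200 s = 9.360 × 10^5 L.
Over A = 1.42 ha, depth = V / A = 65.9 mm.

d ≈ 65.9 mm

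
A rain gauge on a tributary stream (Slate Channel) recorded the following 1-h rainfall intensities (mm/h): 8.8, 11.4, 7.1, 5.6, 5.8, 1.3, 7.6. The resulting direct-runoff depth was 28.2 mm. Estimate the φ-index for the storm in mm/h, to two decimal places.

Only the 6 blocks with intensity above φ contribute runoff: 8.8, 11.4, 7.1, 5.6, 5.8, 7.6 mm/h.
Σ(I−φ)·Δt = d  ⇒  (8.8+11.4+7.1+5.6+5.8+7.6 − 6φ)·1 = 28.2
φ = (46.30 − 28.2/1) / 6 = 3.02 mm/h.

φ ≈ 3.02 mm/h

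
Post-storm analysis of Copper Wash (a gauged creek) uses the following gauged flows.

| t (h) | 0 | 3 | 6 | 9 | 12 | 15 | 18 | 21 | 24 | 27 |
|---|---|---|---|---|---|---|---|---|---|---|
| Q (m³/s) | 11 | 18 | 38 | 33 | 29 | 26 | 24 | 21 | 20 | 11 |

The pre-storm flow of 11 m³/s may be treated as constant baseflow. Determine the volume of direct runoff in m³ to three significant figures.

V ≈ 1.31 × 10^6 m³

Direct-runoff ordinates (Q − Q_b): 0.0, 7.0, 27.0, 22.0, 18.0, 15.0, 13.0, 10.0, 9.0, 0.0 m³/s.
ΣQ_DR = 121.0 m³/s.
With Δt = 3 h = 10800 s, V = ΣQ_DR · Δt = 121.0 × 10800 = 1.31 × 10^6 m³.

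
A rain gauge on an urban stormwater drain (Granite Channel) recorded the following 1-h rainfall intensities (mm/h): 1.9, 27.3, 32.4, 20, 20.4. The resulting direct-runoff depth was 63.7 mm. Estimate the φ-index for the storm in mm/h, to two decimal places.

Only the 4 blocks with intensity above φ contribute runoff: 27.3, 32.4, 20, 20.4 mm/h.
Σ(I−φ)·Δt = d  ⇒  (27.3+32.4+20+20.4 − 4φ)·1 = 63.7
φ = (100.1 − 63.7/1) / 4 = 9.10 mm/h.

φ ≈ 9.10 mm/h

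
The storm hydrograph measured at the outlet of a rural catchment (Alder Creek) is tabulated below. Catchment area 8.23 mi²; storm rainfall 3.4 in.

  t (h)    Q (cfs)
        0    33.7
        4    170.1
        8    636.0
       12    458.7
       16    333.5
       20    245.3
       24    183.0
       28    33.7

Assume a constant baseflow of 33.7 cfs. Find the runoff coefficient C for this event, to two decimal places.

C ≈ 0.40

ΣQ_DR = 1824 cfs; V = ΣQ_DR·Δt = 2.627 × 10^7 ft³.
Runoff depth d = V / A = 1.374 in.
C = d / P = 1.374 / 3.4 = 0.40.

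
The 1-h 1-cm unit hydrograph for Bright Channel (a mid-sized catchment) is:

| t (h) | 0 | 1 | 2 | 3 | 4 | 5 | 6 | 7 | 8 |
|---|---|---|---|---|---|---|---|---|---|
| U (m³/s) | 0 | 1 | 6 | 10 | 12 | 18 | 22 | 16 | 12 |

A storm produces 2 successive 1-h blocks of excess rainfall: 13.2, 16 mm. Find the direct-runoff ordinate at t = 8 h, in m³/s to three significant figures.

By discrete convolution, Q_j = Σ (P_i / 10 mm) · U_{j−i}.
At t = 8 h (j=8): Q = (13.2/10)·12 + (16/10)·16 = 41.4 m³/s.

Q ≈ 41.4 m³/s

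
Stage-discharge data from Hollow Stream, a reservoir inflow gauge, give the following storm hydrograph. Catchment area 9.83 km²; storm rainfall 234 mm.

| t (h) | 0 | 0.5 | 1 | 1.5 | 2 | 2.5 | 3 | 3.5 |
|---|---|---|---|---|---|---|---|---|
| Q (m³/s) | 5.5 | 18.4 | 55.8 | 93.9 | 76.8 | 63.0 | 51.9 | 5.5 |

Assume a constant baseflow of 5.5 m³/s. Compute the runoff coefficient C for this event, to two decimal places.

ΣQ_DR = 326.8 m³/s; V = ΣQ_DR·Δt = 5.882 × 10^5 m³.
Runoff depth d = V / A = 59.84 mm.
C = d / P = 59.84 / 234 = 0.26.

C ≈ 0.26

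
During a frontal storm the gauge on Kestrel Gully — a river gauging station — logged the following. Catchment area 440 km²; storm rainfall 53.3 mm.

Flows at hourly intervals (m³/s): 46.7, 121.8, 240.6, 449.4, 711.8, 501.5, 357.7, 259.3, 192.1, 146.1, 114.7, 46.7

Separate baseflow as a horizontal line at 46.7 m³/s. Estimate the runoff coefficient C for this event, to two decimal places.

ΣQ_DR = 2628 m³/s; V = ΣQ_DR·Δt = 9.461 × 10^6 m³.
Runoff depth d = V / A = 21.50 mm.
C = d / P = 21.50 / 53.3 = 0.40.

C ≈ 0.40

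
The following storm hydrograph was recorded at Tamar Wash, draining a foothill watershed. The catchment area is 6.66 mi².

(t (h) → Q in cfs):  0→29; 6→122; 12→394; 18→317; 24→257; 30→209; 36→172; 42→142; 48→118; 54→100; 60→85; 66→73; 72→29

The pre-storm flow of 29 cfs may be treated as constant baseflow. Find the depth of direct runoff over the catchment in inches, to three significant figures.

Direct runoff: 0.0, 93.0, 365.0, 288.0, 228.0, 180.0, 143.0, 113.0, 89.0, 71.0, 56.0, 44.0, 0.0 cfs; ΣQ_DR = 1670 cfs.
V = ΣQ_DR · Δt = 1670 × 21600 s = 3.607 × 10^7 ft³.
Over A = 6.66 mi², depth = V / A = 2.33 in.

d ≈ 2.33 in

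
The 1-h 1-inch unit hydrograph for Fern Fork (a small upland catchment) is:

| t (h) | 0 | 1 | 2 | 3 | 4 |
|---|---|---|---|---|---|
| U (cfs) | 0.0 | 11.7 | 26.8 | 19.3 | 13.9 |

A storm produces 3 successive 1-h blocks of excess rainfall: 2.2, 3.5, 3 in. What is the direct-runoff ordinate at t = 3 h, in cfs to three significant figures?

By discrete convolution, Q_j = Σ (P_i / 1 in) · U_{j−i}.
At t = 3 h (j=3): Q = (2.2/1)·19.3 + (3.5/1)·26.8 + (3/1)·11.7 = 171 cfs.

Q ≈ 171 cfs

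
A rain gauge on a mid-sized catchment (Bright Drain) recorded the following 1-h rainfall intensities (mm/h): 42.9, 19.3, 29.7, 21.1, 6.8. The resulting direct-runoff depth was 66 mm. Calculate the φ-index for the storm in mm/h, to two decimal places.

φ ≈ 11.75 mm/h

Only the 4 blocks with intensity above φ contribute runoff: 42.9, 19.3, 29.7, 21.1 mm/h.
Σ(I−φ)·Δt = d  ⇒  (42.9+19.3+29.7+21.1 − 4φ)·1 = 66
φ = (113.0 − 66/1) / 4 = 11.75 mm/h.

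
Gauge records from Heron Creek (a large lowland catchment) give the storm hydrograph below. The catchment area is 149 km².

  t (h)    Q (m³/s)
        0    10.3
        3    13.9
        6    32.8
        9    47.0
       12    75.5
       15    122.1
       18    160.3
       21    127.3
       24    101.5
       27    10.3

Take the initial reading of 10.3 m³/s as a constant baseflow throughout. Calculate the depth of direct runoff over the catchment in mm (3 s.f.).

Direct runoff: 0.0, 3.6, 22.5, 36.7, 65.2, 111.8, 150.0, 117.0, 91.2, 0.0 m³/s; ΣQ_DR = 598.0 m³/s.
V = ΣQ_DR · Δt = 598.0 × 10800 s = 6.458 × 10^6 m³.
Over A = 149 km², depth = V / A = 43.3 mm.

d ≈ 43.3 mm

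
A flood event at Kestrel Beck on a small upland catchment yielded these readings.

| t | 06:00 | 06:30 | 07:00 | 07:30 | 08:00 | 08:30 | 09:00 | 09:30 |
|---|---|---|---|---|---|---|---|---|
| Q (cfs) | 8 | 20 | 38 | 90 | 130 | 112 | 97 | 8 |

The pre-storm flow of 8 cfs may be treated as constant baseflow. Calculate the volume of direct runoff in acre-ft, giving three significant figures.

Direct-runoff ordinates (Q − Q_b): 0.0, 12.0, 30.0, 82.0, 122.0, 104.0, 89.0, 0.0 cfs.
ΣQ_DR = 439.0 cfs.
With Δt = 0.5 h = 1800 s, V = ΣQ_DR · Δt = 439.0 × 1800 = 7.90 × 10^5 ft³ = 18.1 acre-ft.

V ≈ 18.1 acre-ft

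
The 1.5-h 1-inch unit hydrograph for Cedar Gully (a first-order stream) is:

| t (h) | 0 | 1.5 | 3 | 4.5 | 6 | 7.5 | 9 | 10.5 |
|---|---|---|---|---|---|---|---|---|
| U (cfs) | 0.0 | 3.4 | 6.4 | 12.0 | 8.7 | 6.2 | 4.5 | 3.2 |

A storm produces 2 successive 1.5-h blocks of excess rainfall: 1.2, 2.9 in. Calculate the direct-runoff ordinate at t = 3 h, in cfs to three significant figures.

Q ≈ 17.5 cfs

By discrete convolution, Q_j = Σ (P_i / 1 in) · U_{j−i}.
At t = 3 h (j=2): Q = (1.2/1)·6.4 + (2.9/1)·3.4 = 17.5 cfs.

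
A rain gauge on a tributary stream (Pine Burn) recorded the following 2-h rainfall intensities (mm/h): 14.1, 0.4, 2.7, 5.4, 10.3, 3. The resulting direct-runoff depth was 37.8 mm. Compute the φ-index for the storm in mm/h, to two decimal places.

φ ≈ 3.63 mm/h

Only the 3 blocks with intensity above φ contribute runoff: 14.1, 5.4, 10.3 mm/h.
Σ(I−φ)·Δt = d  ⇒  (14.1+5.4+10.3 − 3φ)·2 = 37.8
φ = (29.80 − 37.8/2) / 3 = 3.63 mm/h.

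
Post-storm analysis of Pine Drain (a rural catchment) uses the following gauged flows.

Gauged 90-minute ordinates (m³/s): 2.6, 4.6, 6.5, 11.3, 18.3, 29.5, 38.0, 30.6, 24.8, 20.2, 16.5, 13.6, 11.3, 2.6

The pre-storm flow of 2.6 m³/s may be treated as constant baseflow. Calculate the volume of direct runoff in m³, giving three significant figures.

Direct-runoff ordinates (Q − Q_b): 0.0, 2.0, 3.9, 8.7, 15.7, 26.9, 35.4, 28.0, 22.2, 17.6, 13.9, 11.0, 8.7, 0.0 m³/s.
ΣQ_DR = 194.0 m³/s.
With Δt = 1.5 h = 5400 s, V = ΣQ_DR · Δt = 194.0 × 5400 = 1.05 × 10^6 m³.

V ≈ 1.05 × 10^6 m³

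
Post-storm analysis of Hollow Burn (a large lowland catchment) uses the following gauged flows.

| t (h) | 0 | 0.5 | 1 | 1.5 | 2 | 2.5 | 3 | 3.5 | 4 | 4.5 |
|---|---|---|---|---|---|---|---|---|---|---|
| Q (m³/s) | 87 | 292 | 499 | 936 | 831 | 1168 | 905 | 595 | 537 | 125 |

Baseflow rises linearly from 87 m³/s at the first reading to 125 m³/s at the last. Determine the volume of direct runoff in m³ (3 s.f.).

V ≈ 8.85 × 10^6 m³

Direct-runoff ordinates (Q − Q_b): 0.00, 200.78, 403.56, 836.33, 727.11, 1059.89, 792.67, 478.44, 416.22, 0.00 m³/s.
ΣQ_DR = 4915 m³/s.
With Δt = 0.5 h = 1800 s, V = ΣQ_DR · Δt = 4915 × 1800 = 8.85 × 10^6 m³.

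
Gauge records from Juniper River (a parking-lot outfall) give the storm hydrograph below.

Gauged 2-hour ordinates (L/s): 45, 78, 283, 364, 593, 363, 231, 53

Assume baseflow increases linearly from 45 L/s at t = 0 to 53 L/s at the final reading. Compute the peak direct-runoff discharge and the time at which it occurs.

Q_p = 543.43 L/s at t = 8 h

Subtracting baseflow gives direct-runoff ordinates: 0.00, 31.86, 235.71, 315.57, 543.43, 312.29, 179.14, 0.00 L/s.
The maximum is 543.43 L/s, occurring at the reading for t = 8 h.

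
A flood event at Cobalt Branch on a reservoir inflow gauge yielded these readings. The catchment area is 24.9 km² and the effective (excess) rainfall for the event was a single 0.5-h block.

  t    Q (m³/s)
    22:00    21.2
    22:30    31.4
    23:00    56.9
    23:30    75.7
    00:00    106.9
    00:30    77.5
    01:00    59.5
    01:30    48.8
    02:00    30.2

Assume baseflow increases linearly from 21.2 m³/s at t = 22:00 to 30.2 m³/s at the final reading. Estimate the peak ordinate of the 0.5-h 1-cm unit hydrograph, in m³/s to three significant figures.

U_p ≈ 40.6 m³/s

Direct runoff: 0.00, 9.07, 33.45, 51.12, 81.20, 50.67, 31.55, 19.73, 0.00 m³/s; ΣQ_DR = 276.8 m³/s, peak = 81.20 m³/s.
Runoff depth d = ΣQ_DR·Δt / A = 276.8 × 1800 / (24.9 km²) = 20.01 mm.
The 1-cm UH is the DRH scaled by (10 mm)/d, so U_p = 81.20 × 10/20.01 = 40.6 m³/s.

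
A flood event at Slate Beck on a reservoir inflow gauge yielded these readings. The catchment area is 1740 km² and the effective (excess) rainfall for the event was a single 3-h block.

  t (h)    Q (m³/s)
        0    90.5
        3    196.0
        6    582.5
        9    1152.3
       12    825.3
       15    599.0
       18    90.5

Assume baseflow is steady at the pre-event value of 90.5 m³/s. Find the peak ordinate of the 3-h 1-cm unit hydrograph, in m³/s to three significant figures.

Direct runoff: 0.0, 105.5, 492.0, 1061.8, 734.8, 508.5, 0.0 m³/s; ΣQ_DR = 2903 m³/s, peak = 1061.8 m³/s.
Runoff depth d = ΣQ_DR·Δt / A = 2903 × 10800 / (1740 km²) = 18.02 mm.
The 1-cm UH is the DRH scaled by (10 mm)/d, so U_p = 1061.8 × 10/18.02 = 589 m³/s.

U_p ≈ 589 m³/s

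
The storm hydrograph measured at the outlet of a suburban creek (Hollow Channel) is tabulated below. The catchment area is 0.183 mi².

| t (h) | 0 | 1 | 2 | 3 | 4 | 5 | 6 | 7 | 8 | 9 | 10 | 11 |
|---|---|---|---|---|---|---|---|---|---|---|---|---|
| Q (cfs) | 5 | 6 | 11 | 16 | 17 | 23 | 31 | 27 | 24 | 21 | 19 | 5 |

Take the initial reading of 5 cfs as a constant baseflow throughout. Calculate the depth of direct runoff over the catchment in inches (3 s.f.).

d ≈ 1.23 in

Direct runoff: 0.0, 1.0, 6.0, 11.0, 12.0, 18.0, 26.0, 22.0, 19.0, 16.0, 14.0, 0.0 cfs; ΣQ_DR = 145.0 cfs.
V = ΣQ_DR · Δt = 145.0 × 3600 s = 5.220 × 10^5 ft³.
Over A = 0.183 mi², depth = V / A = 1.23 in.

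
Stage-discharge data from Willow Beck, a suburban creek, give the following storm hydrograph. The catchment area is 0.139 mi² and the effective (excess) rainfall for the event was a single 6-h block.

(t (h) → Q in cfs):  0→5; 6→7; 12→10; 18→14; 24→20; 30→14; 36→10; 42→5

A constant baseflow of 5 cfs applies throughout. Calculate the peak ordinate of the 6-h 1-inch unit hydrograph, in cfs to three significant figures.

Direct runoff: 0.0, 2.0, 5.0, 9.0, 15.0, 9.0, 5.0, 0.0 cfs; ΣQ_DR = 45.00 cfs, peak = 15.0 cfs.
Runoff depth d = ΣQ_DR·Δt / A = 45.00 × 21600 / (0.139 mi²) = 3.010 in.
The 1-inch UH is the DRH scaled by (1 in)/d, so U_p = 15.0 × 1/3.010 = 4.98 cfs.

U_p ≈ 4.98 cfs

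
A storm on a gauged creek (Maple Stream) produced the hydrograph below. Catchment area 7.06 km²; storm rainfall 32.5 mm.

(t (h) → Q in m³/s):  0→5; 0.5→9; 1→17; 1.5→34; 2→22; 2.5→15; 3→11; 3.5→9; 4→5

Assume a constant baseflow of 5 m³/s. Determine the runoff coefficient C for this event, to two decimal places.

ΣQ_DR = 82.00 m³/s; V = ΣQ_DR·Δt = 1.476 × 10^5 m³.
Runoff depth d = V / A = 20.91 mm.
C = d / P = 20.91 / 32.5 = 0.64.

C ≈ 0.64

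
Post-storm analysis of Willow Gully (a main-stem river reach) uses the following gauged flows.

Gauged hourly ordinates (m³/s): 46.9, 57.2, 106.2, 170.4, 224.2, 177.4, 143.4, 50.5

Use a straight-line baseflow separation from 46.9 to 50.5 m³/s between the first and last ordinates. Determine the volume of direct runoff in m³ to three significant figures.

V ≈ 2.11 × 10^6 m³

Direct-runoff ordinates (Q − Q_b): 0.00, 9.79, 58.27, 121.96, 175.24, 127.93, 93.41, 0.00 m³/s.
ΣQ_DR = 586.6 m³/s.
With Δt = 1 h = 3600 s, V = ΣQ_DR · Δt = 586.6 × 3600 = 2.11 × 10^6 m³.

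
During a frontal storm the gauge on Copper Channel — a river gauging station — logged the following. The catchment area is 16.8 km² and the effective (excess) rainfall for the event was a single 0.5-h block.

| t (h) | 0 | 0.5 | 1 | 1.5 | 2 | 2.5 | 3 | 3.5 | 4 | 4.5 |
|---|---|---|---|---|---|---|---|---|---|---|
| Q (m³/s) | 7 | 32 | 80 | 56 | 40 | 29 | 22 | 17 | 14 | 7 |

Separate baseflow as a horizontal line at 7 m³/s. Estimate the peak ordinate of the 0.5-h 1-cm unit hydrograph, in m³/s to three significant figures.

U_p ≈ 29.1 m³/s

Direct runoff: 0.0, 25.0, 73.0, 49.0, 33.0, 22.0, 15.0, 10.0, 7.0, 0.0 m³/s; ΣQ_DR = 234.0 m³/s, peak = 73.0 m³/s.
Runoff depth d = ΣQ_DR·Δt / A = 234.0 × 1800 / (16.8 km²) = 25.07 mm.
The 1-cm UH is the DRH scaled by (10 mm)/d, so U_p = 73.0 × 10/25.07 = 29.1 m³/s.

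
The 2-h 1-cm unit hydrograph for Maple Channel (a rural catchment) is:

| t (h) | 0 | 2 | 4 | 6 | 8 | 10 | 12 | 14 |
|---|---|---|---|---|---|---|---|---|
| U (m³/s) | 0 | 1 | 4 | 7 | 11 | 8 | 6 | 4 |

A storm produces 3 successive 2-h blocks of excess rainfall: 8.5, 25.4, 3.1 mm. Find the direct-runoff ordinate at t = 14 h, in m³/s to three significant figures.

Q ≈ 21.1 m³/s

By discrete convolution, Q_j = Σ (P_i / 10 mm) · U_{j−i}.
At t = 14 h (j=7): Q = (8.5/10)·4 + (25.4/10)·6 + (3.1/10)·8 = 21.1 m³/s.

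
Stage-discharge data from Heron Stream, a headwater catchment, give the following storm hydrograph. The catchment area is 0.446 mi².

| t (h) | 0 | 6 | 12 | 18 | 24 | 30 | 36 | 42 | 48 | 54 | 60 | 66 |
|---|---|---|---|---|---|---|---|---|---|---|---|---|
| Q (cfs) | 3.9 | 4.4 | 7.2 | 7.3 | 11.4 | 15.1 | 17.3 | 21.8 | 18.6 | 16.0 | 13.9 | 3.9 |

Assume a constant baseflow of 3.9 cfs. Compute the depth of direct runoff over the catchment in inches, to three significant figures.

Direct runoff: 0.0, 0.5, 3.3, 3.4, 7.5, 11.2, 13.4, 17.9, 14.7, 12.1, 10.0, 0.0 cfs; ΣQ_DR = 94.00 cfs.
V = ΣQ_DR · Δt = 94.00 × 21600 s = 2.030 × 10^6 ft³.
Over A = 0.446 mi², depth = V / A = 1.96 in.

d ≈ 1.96 in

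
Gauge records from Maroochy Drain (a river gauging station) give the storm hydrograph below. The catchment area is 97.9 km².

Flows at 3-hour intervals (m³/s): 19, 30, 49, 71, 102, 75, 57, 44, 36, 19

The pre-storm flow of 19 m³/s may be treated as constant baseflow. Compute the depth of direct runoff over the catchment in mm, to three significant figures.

Direct runoff: 0.0, 11.0, 30.0, 52.0, 83.0, 56.0, 38.0, 25.0, 17.0, 0.0 m³/s; ΣQ_DR = 312.0 m³/s.
V = ΣQ_DR · Δt = 312.0 × 10800 s = 3.370 × 10^6 m³.
Over A = 97.9 km², depth = V / A = 34.4 mm.

d ≈ 34.4 mm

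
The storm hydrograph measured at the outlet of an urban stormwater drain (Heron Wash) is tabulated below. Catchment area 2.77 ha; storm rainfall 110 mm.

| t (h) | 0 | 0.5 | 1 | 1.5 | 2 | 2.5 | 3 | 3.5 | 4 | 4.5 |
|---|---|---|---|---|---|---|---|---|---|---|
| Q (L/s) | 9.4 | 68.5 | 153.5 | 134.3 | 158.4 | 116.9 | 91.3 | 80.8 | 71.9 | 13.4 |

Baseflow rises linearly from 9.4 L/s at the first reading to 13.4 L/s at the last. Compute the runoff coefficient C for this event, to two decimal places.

C ≈ 0.46

ΣQ_DR = 784.4 L/s; V = ΣQ_DR·Δt = 1.412 × 10^6 L.
Runoff depth d = V / A = 50.97 mm.
C = d / P = 50.97 / 110 = 0.46.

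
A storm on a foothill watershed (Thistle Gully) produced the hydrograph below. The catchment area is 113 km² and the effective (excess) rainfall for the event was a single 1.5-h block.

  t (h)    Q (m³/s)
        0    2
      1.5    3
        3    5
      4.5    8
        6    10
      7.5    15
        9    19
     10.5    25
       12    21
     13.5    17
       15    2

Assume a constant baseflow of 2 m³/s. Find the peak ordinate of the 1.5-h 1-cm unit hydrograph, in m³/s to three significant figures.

Direct runoff: 0.0, 1.0, 3.0, 6.0, 8.0, 13.0, 17.0, 23.0, 19.0, 15.0, 0.0 m³/s; ΣQ_DR = 105.0 m³/s, peak = 23.0 m³/s.
Runoff depth d = ΣQ_DR·Δt / A = 105.0 × 5400 / (113 km²) = 5.018 mm.
The 1-cm UH is the DRH scaled by (10 mm)/d, so U_p = 23.0 × 10/5.018 = 45.8 m³/s.

U_p ≈ 45.8 m³/s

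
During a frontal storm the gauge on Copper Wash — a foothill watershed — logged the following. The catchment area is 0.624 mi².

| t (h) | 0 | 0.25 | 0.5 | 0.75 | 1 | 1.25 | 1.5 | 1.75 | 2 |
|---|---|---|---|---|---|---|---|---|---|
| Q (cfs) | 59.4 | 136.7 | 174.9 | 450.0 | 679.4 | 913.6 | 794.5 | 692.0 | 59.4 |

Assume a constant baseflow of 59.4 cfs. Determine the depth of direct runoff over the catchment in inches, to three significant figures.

d ≈ 2.13 in

Direct runoff: 0.0, 77.3, 115.5, 390.6, 620.0, 854.2, 735.1, 632.6, 0.0 cfs; ΣQ_DR = 3425 cfs.
V = ΣQ_DR · Δt = 3425 × 900 s = 3.083 × 10^6 ft³.
Over A = 0.624 mi², depth = V / A = 2.13 in.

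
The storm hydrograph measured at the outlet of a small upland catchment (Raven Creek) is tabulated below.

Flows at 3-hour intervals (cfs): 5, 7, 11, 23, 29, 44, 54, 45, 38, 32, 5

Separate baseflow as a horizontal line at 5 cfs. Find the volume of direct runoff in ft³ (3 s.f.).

Direct-runoff ordinates (Q − Q_b): 0.0, 2.0, 6.0, 18.0, 24.0, 39.0, 49.0, 40.0, 33.0, 27.0, 0.0 cfs.
ΣQ_DR = 238.0 cfs.
With Δt = 3 h = 10800 s, V = ΣQ_DR · Δt = 238.0 × 10800 = 2.57 × 10^6 ft³.

V ≈ 2.57 × 10^6 ft³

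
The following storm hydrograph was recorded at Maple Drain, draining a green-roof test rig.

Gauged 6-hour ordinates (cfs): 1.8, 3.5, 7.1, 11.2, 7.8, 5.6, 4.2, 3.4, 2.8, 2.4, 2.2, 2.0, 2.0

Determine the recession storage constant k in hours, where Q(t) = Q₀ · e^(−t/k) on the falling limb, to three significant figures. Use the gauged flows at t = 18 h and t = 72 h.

On the falling limb, Q drops from 11.2 to 2.0 cfs between t = 18 h and t = 72 h (Δt = 54 h).
k = −Δt / ln(Q₂/Q₁) = −54 / ln(2.0/11.2) = 31.3 h.

k ≈ 31.3 h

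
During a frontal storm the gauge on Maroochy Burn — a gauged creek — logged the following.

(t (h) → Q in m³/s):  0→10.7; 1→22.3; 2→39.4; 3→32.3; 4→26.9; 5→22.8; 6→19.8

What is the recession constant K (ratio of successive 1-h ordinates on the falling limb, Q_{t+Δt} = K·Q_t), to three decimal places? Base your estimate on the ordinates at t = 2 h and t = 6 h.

K ≈ 0.842

Using the recession-limb readings at t = 2 h and t = 6 h: Q falls from 39.4 to 19.8 m³/s over 4 intervals.
K = (Q₂/Q₁)^(1/4) = (19.8/39.4)^(1/4) = 0.842.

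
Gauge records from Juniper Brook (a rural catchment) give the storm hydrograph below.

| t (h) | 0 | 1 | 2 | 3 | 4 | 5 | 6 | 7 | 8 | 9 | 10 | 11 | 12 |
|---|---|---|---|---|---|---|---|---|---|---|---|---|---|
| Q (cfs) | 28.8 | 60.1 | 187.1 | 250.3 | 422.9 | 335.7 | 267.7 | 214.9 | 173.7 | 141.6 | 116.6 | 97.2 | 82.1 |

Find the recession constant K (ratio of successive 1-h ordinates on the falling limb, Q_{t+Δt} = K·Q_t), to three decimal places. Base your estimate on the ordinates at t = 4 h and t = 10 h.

K ≈ 0.807

Using the recession-limb readings at t = 4 h and t = 10 h: Q falls from 422.9 to 116.6 cfs over 6 intervals.
K = (Q₂/Q₁)^(1/6) = (116.6/422.9)^(1/6) = 0.807.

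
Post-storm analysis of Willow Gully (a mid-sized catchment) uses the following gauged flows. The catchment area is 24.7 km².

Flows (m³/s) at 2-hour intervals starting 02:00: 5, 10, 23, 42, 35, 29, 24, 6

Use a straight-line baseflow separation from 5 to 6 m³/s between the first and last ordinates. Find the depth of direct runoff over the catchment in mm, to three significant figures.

Direct runoff: 0.00, 4.86, 17.71, 36.57, 29.43, 23.29, 18.14, 0.00 m³/s; ΣQ_DR = 130.0 m³/s.
V = ΣQ_DR · Δt = 130.0 × 7200 s = 9.360 × 10^5 m³.
Over A = 24.7 km², depth = V / A = 37.9 mm.

d ≈ 37.9 mm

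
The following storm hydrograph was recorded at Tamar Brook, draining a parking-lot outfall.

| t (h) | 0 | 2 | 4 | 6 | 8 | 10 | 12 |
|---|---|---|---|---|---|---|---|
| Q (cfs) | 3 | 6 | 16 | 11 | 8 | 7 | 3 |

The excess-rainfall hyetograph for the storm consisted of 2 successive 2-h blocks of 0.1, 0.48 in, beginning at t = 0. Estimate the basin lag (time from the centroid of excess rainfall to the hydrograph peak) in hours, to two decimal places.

Centroid of excess rainfall: t_c = Σ P_i·t̄_i / ΣP_i = 2.6552 h (block centres at 1, 3 h).
Hydrograph peak occurs at t = 4 h, so basin lag t_L = 4 − 2.6552 = 1.34 h.

t_L ≈ 1.34 h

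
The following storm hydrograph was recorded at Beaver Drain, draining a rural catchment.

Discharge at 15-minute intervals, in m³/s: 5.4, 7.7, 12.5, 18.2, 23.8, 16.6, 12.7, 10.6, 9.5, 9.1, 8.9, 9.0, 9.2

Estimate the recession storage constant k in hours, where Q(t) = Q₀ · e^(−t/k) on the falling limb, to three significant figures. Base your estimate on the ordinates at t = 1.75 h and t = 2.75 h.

k ≈ 6.11 h

On the falling limb, Q drops from 10.6 to 9.0 m³/s between t = 1.75 h and t = 2.75 h (Δt = 1 h).
k = −Δt / ln(Q₂/Q₁) = −1 / ln(9.0/10.6) = 6.11 h.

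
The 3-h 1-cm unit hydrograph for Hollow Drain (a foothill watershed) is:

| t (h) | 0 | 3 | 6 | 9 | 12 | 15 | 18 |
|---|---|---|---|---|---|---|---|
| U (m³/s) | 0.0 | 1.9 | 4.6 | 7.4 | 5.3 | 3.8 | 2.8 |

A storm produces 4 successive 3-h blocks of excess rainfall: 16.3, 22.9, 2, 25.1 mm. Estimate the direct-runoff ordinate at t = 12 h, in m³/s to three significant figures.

By discrete convolution, Q_j = Σ (P_i / 10 mm) · U_{j−i}.
At t = 12 h (j=4): Q = (16.3/10)·5.3 + (22.9/10)·7.4 + (2/10)·4.6 + (25.1/10)·1.9 = 31.3 m³/s.

Q ≈ 31.3 m³/s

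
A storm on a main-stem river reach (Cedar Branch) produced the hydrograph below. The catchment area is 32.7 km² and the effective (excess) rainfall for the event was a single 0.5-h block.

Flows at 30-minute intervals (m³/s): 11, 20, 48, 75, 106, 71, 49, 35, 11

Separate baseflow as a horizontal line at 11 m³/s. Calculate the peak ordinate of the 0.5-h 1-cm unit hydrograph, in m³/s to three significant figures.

U_p ≈ 52.8 m³/s

Direct runoff: 0.0, 9.0, 37.0, 64.0, 95.0, 60.0, 38.0, 24.0, 0.0 m³/s; ΣQ_DR = 327.0 m³/s, peak = 95.0 m³/s.
Runoff depth d = ΣQ_DR·Δt / A = 327.0 × 1800 / (32.7 km²) = 18.00 mm.
The 1-cm UH is the DRH scaled by (10 mm)/d, so U_p = 95.0 × 10/18.00 = 52.8 m³/s.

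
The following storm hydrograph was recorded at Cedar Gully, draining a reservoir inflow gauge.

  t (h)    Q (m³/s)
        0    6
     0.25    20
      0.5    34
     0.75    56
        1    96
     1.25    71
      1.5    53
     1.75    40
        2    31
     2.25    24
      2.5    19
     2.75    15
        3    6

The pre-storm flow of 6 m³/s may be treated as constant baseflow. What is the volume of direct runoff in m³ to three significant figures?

Direct-runoff ordinates (Q − Q_b): 0.0, 14.0, 28.0, 50.0, 90.0, 65.0, 47.0, 34.0, 25.0, 18.0, 13.0, 9.0, 0.0 m³/s.
ΣQ_DR = 393.0 m³/s.
With Δt = 0.25 h = 900 s, V = ΣQ_DR · Δt = 393.0 × 900 = 3.54 × 10^5 m³.

V ≈ 3.54 × 10^5 m³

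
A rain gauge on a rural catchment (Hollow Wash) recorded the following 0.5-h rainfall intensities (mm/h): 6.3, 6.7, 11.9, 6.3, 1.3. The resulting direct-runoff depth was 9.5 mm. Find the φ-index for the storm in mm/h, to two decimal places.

Only the 4 blocks with intensity above φ contribute runoff: 6.3, 6.7, 11.9, 6.3 mm/h.
Σ(I−φ)·Δt = d  ⇒  (6.3+6.7+11.9+6.3 − 4φ)·0.5 = 9.5
φ = (31.20 − 9.5/0.5) / 4 = 3.05 mm/h.

φ ≈ 3.05 mm/h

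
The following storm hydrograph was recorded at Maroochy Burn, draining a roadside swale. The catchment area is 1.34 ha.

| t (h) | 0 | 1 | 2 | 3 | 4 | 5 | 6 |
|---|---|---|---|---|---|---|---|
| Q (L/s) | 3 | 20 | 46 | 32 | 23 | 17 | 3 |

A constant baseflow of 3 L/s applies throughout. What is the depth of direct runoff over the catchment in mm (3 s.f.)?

Direct runoff: 0.0, 17.0, 43.0, 29.0, 20.0, 14.0, 0.0 L/s; ΣQ_DR = 123.0 L/s.
V = ΣQ_DR · Δt = 123.0 × 3600 s = 4.428 × 10^5 L.
Over A = 1.34 ha, depth = V / A = 33.0 mm.

d ≈ 33.0 mm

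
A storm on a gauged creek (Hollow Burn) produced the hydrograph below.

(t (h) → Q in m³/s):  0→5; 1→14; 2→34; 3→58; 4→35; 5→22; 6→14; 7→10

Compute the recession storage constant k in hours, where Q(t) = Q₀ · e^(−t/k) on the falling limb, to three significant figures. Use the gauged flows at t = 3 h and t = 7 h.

k ≈ 2.28 h

On the falling limb, Q drops from 58 to 10 m³/s between t = 3 h and t = 7 h (Δt = 4 h).
k = −Δt / ln(Q₂/Q₁) = −4 / ln(10/58) = 2.28 h.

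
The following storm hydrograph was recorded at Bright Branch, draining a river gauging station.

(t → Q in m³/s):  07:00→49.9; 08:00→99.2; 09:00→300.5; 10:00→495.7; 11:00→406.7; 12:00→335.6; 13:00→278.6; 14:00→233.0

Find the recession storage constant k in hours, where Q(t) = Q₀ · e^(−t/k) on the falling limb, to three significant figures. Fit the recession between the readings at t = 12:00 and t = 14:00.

On the falling limb, Q drops from 335.6 to 233.0 m³/s between t = 12:00 and t = 14:00 (Δt = 2 h).
k = −Δt / ln(Q₂/Q₁) = −2 / ln(233.0/335.6) = 5.48 h.

k ≈ 5.48 h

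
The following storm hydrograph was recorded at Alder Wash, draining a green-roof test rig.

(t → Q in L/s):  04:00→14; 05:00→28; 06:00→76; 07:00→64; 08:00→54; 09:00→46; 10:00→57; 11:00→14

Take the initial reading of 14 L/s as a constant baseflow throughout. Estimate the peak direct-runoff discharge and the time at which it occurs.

Subtracting baseflow gives direct-runoff ordinates: 0.0, 14.0, 62.0, 50.0, 40.0, 32.0, 43.0, 0.0 L/s.
The maximum is 62.0 L/s, occurring at the reading for t = 06:00.

Q_p = 62.0 L/s at t = 06:00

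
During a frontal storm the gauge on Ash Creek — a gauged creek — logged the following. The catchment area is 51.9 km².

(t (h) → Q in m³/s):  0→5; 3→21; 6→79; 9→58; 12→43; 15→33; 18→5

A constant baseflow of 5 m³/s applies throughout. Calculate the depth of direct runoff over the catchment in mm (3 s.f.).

Direct runoff: 0.0, 16.0, 74.0, 53.0, 38.0, 28.0, 0.0 m³/s; ΣQ_DR = 209.0 m³/s.
V = ΣQ_DR · Δt = 209.0 × 10800 s = 2.257 × 10^6 m³.
Over A = 51.9 km², depth = V / A = 43.5 mm.

d ≈ 43.5 mm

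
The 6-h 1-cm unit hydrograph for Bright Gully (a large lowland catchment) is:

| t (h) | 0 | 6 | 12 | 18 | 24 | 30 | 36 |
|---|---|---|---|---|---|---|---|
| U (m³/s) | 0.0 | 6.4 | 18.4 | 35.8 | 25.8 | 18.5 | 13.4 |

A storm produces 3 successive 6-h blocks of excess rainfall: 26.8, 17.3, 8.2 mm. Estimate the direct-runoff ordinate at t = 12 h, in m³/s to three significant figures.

By discrete convolution, Q_j = Σ (P_i / 10 mm) · U_{j−i}.
At t = 12 h (j=2): Q = (26.8/10)·18.4 + (17.3/10)·6.4 + (8.2/10)·0.0 = 60.4 m³/s.

Q ≈ 60.4 m³/s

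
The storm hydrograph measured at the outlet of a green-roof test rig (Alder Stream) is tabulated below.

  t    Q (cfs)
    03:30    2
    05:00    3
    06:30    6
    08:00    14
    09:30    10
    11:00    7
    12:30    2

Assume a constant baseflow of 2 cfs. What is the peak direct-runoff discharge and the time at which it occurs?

Q_p = 12.0 cfs at t = 08:00

Subtracting baseflow gives direct-runoff ordinates: 0.0, 1.0, 4.0, 12.0, 8.0, 5.0, 0.0 cfs.
The maximum is 12.0 cfs, occurring at the reading for t = 08:00.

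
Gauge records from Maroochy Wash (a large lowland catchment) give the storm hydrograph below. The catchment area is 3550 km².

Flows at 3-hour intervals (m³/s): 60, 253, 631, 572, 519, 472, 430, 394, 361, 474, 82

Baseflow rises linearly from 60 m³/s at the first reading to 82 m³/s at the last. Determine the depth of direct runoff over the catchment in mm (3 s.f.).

Direct runoff: 0.00, 190.80, 566.60, 505.40, 450.20, 401.00, 356.80, 318.60, 283.40, 394.20, 0.00 m³/s; ΣQ_DR = 3467 m³/s.
V = ΣQ_DR · Δt = 3467 × 10800 s = 3.744 × 10^7 m³.
Over A = 3550 km², depth = V / A = 10.5 mm.

d ≈ 10.5 mm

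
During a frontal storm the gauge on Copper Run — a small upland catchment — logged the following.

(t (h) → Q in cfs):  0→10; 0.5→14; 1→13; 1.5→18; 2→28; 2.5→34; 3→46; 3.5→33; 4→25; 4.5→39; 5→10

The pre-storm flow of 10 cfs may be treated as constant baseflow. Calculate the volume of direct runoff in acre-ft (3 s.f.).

V ≈ 6.61 acre-ft

Direct-runoff ordinates (Q − Q_b): 0.0, 4.0, 3.0, 8.0, 18.0, 24.0, 36.0, 23.0, 15.0, 29.0, 0.0 cfs.
ΣQ_DR = 160.0 cfs.
With Δt = 0.5 h = 1800 s, V = ΣQ_DR · Δt = 160.0 × 1800 = 2.88 × 10^5 ft³ = 6.61 acre-ft.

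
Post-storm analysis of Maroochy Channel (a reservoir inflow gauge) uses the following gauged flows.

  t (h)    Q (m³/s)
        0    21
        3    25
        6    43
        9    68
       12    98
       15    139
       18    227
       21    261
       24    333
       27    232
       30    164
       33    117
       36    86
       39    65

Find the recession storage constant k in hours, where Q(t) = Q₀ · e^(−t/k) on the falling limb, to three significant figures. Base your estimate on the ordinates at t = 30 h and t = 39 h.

On the falling limb, Q drops from 164 to 65 m³/s between t = 30 h and t = 39 h (Δt = 9 h).
k = −Δt / ln(Q₂/Q₁) = −9 / ln(65/164) = 9.72 h.

k ≈ 9.72 h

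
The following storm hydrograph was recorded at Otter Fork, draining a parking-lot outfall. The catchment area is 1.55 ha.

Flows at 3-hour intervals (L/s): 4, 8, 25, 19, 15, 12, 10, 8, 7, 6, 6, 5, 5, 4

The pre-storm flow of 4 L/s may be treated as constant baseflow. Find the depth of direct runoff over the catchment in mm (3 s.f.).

d ≈ 54.3 mm

Direct runoff: 0.0, 4.0, 21.0, 15.0, 11.0, 8.0, 6.0, 4.0, 3.0, 2.0, 2.0, 1.0, 1.0, 0.0 L/s; ΣQ_DR = 78.00 L/s.
V = ΣQ_DR · Δt = 78.00 × 10800 s = 8.424 × 10^5 L.
Over A = 1.55 ha, depth = V / A = 54.3 mm.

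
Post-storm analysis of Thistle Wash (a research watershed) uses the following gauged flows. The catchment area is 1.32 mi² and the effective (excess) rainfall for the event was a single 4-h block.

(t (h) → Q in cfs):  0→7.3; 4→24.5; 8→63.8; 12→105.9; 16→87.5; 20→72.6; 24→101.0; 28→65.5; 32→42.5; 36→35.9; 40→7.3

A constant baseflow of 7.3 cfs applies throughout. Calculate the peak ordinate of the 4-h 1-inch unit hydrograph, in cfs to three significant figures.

U_p ≈ 39.4 cfs

Direct runoff: 0.0, 17.2, 56.5, 98.6, 80.2, 65.3, 93.7, 58.2, 35.2, 28.6, 0.0 cfs; ΣQ_DR = 533.5 cfs, peak = 98.6 cfs.
Runoff depth d = ΣQ_DR·Δt / A = 533.5 × 14400 / (1.32 mi²) = 2.505 in.
The 1-inch UH is the DRH scaled by (1 in)/d, so U_p = 98.6 × 1/2.505 = 39.4 cfs.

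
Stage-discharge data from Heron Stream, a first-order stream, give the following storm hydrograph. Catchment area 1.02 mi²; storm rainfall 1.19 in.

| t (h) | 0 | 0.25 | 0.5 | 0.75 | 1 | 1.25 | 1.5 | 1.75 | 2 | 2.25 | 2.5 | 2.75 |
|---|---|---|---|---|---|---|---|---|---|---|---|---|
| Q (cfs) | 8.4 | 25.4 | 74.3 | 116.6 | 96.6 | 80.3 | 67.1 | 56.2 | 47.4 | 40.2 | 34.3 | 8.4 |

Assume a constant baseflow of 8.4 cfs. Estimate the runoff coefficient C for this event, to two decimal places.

C ≈ 0.18

ΣQ_DR = 554.4 cfs; V = ΣQ_DR·Δt = 4.990 × 10^5 ft³.
Runoff depth d = V / A = 0.2106 in.
C = d / P = 0.2106 / 1.19 = 0.18.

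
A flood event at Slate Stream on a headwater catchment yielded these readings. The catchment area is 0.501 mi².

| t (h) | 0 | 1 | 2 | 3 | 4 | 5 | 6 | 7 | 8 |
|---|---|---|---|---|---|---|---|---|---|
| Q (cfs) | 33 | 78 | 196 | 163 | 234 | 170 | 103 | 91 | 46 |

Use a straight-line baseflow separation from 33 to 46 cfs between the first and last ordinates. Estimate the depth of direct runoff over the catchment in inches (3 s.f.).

Direct runoff: 0.00, 43.38, 159.75, 125.12, 194.50, 128.88, 60.25, 46.62, 0.00 cfs; ΣQ_DR = 758.5 cfs.
V = ΣQ_DR · Δt = 758.5 × 3600 s = 2.731 × 10^6 ft³.
Over A = 0.501 mi², depth = V / A = 2.35 in.

d ≈ 2.35 in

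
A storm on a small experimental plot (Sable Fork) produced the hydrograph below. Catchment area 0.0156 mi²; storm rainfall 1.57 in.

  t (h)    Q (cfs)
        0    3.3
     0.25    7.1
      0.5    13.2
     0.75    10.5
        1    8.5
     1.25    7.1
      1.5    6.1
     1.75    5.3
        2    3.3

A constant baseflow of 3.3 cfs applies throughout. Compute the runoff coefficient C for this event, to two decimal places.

C ≈ 0.55

ΣQ_DR = 34.70 cfs; V = ΣQ_DR·Δt = 31230 ft³.
Runoff depth d = V / A = 0.8617 in.
C = d / P = 0.8617 / 1.57 = 0.55.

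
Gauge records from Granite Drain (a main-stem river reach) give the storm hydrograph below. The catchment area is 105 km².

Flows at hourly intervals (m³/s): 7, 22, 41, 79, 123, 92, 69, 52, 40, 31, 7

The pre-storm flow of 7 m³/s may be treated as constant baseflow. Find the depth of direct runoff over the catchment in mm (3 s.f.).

Direct runoff: 0.0, 15.0, 34.0, 72.0, 116.0, 85.0, 62.0, 45.0, 33.0, 24.0, 0.0 m³/s; ΣQ_DR = 486.0 m³/s.
V = ΣQ_DR · Δt = 486.0 × 3600 s = 1.750 × 10^6 m³.
Over A = 105 km², depth = V / A = 16.7 mm.

d ≈ 16.7 mm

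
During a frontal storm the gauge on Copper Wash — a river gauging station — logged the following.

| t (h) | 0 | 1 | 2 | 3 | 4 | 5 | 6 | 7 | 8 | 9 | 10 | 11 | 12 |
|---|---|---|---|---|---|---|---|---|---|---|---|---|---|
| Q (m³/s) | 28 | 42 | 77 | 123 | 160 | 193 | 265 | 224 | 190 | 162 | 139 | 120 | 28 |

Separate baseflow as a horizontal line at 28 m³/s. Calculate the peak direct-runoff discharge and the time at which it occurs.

Subtracting baseflow gives direct-runoff ordinates: 0.0, 14.0, 49.0, 95.0, 132.0, 165.0, 237.0, 196.0, 162.0, 134.0, 111.0, 92.0, 0.0 m³/s.
The maximum is 237.0 m³/s, occurring at the reading for t = 6 h.

Q_p = 237.0 m³/s at t = 6 h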